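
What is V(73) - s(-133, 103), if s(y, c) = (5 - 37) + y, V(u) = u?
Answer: 238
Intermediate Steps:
s(y, c) = -32 + y
V(73) - s(-133, 103) = 73 - (-32 - 133) = 73 - 1*(-165) = 73 + 165 = 238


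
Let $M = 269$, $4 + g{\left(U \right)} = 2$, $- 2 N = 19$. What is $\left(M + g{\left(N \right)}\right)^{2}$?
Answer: $71289$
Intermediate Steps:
$N = - \frac{19}{2}$ ($N = \left(- \frac{1}{2}\right) 19 = - \frac{19}{2} \approx -9.5$)
$g{\left(U \right)} = -2$ ($g{\left(U \right)} = -4 + 2 = -2$)
$\left(M + g{\left(N \right)}\right)^{2} = \left(269 - 2\right)^{2} = 267^{2} = 71289$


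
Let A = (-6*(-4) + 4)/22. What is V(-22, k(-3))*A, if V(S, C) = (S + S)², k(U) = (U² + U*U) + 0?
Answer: 2464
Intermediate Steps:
k(U) = 2*U² (k(U) = (U² + U²) + 0 = 2*U² + 0 = 2*U²)
V(S, C) = 4*S² (V(S, C) = (2*S)² = 4*S²)
A = 14/11 (A = (24 + 4)*(1/22) = 28*(1/22) = 14/11 ≈ 1.2727)
V(-22, k(-3))*A = (4*(-22)²)*(14/11) = (4*484)*(14/11) = 1936*(14/11) = 2464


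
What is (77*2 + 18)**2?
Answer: 29584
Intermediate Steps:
(77*2 + 18)**2 = (154 + 18)**2 = 172**2 = 29584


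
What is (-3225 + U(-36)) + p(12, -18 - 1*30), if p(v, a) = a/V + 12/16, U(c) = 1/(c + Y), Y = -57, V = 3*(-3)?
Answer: -399147/124 ≈ -3218.9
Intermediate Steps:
V = -9
U(c) = 1/(-57 + c) (U(c) = 1/(c - 57) = 1/(-57 + c))
p(v, a) = ¾ - a/9 (p(v, a) = a/(-9) + 12/16 = a*(-⅑) + 12*(1/16) = -a/9 + ¾ = ¾ - a/9)
(-3225 + U(-36)) + p(12, -18 - 1*30) = (-3225 + 1/(-57 - 36)) + (¾ - (-18 - 1*30)/9) = (-3225 + 1/(-93)) + (¾ - (-18 - 30)/9) = (-3225 - 1/93) + (¾ - ⅑*(-48)) = -299926/93 + (¾ + 16/3) = -299926/93 + 73/12 = -399147/124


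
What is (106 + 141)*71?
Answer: 17537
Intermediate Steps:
(106 + 141)*71 = 247*71 = 17537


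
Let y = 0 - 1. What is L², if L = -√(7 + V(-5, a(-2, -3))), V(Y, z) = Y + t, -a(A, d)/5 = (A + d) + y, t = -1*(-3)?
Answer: 5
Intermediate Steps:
t = 3
y = -1
a(A, d) = 5 - 5*A - 5*d (a(A, d) = -5*((A + d) - 1) = -5*(-1 + A + d) = 5 - 5*A - 5*d)
V(Y, z) = 3 + Y (V(Y, z) = Y + 3 = 3 + Y)
L = -√5 (L = -√(7 + (3 - 5)) = -√(7 - 2) = -√5 ≈ -2.2361)
L² = (-√5)² = 5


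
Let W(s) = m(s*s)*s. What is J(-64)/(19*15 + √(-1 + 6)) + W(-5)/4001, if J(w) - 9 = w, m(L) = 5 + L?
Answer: -14979735/64992244 + 11*√5/16244 ≈ -0.22897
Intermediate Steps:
J(w) = 9 + w
W(s) = s*(5 + s²) (W(s) = (5 + s*s)*s = (5 + s²)*s = s*(5 + s²))
J(-64)/(19*15 + √(-1 + 6)) + W(-5)/4001 = (9 - 64)/(19*15 + √(-1 + 6)) - 5*(5 + (-5)²)/4001 = -55/(285 + √5) - 5*(5 + 25)*(1/4001) = -55/(285 + √5) - 5*30*(1/4001) = -55/(285 + √5) - 150*1/4001 = -55/(285 + √5) - 150/4001 = -150/4001 - 55/(285 + √5)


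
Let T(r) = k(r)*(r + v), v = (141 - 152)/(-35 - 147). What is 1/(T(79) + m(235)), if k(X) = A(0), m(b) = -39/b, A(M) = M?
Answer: -235/39 ≈ -6.0256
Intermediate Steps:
v = 11/182 (v = -11/(-182) = -11*(-1/182) = 11/182 ≈ 0.060440)
k(X) = 0
T(r) = 0 (T(r) = 0*(r + 11/182) = 0*(11/182 + r) = 0)
1/(T(79) + m(235)) = 1/(0 - 39/235) = 1/(-39/235) = -235/39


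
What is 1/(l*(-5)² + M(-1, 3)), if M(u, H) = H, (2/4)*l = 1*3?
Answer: 1/153 ≈ 0.0065359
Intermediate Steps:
l = 6 (l = 2*(1*3) = 2*3 = 6)
1/(l*(-5)² + M(-1, 3)) = 1/(6*(-5)² + 3) = 1/(6*25 + 3) = 1/(150 + 3) = 1/153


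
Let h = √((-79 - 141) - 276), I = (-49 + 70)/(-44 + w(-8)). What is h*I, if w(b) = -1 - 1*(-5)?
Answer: -21*I*√31/10 ≈ -11.692*I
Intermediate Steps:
w(b) = 4 (w(b) = -1 + 5 = 4)
I = -21/40 (I = (-49 + 70)/(-44 + 4) = 21/(-40) = 21*(-1/40) = -21/40 ≈ -0.52500)
h = 4*I*√31 (h = √(-220 - 276) = √(-496) = 4*I*√31 ≈ 22.271*I)
h*I = (4*I*√31)*(-21/40) = -21*I*√31/10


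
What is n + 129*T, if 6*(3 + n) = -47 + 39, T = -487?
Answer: -188482/3 ≈ -62827.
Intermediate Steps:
n = -13/3 (n = -3 + (-47 + 39)/6 = -3 + (⅙)*(-8) = -3 - 4/3 = -13/3 ≈ -4.3333)
n + 129*T = -13/3 + 129*(-487) = -13/3 - 62823 = -188482/3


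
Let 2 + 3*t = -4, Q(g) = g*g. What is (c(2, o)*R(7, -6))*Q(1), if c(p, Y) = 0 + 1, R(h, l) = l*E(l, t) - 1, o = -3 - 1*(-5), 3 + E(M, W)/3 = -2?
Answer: 89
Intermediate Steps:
Q(g) = g²
t = -2 (t = -⅔ + (⅓)*(-4) = -⅔ - 4/3 = -2)
E(M, W) = -15 (E(M, W) = -9 + 3*(-2) = -9 - 6 = -15)
o = 2 (o = -3 + 5 = 2)
R(h, l) = -1 - 15*l (R(h, l) = l*(-15) - 1 = -15*l - 1 = -1 - 15*l)
c(p, Y) = 1
(c(2, o)*R(7, -6))*Q(1) = (1*(-1 - 15*(-6)))*1² = (1*(-1 + 90))*1 = (1*89)*1 = 89*1 = 89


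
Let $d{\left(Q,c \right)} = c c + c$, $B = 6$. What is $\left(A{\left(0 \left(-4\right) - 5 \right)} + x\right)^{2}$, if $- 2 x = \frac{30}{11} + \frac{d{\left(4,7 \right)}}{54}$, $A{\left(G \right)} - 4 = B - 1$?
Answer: $\frac{4468996}{88209} \approx 50.664$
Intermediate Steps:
$d{\left(Q,c \right)} = c + c^{2}$ ($d{\left(Q,c \right)} = c^{2} + c = c + c^{2}$)
$A{\left(G \right)} = 9$ ($A{\left(G \right)} = 4 + \left(6 - 1\right) = 4 + 5 = 9$)
$x = - \frac{559}{297}$ ($x = - \frac{\frac{30}{11} + \frac{7 \left(1 + 7\right)}{54}}{2} = - \frac{30 \cdot \frac{1}{11} + 7 \cdot 8 \cdot \frac{1}{54}}{2} = - \frac{\frac{30}{11} + 56 \cdot \frac{1}{54}}{2} = - \frac{\frac{30}{11} + \frac{28}{27}}{2} = \left(- \frac{1}{2}\right) \frac{1118}{297} = - \frac{559}{297} \approx -1.8822$)
$\left(A{\left(0 \left(-4\right) - 5 \right)} + x\right)^{2} = \left(9 - \frac{559}{297}\right)^{2} = \left(\frac{2114}{297}\right)^{2} = \frac{4468996}{88209}$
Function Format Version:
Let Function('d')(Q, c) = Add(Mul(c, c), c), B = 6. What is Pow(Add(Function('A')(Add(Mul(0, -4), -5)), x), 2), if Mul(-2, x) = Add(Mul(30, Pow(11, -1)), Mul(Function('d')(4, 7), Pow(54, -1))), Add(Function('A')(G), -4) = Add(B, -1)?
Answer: Rational(4468996, 88209) ≈ 50.664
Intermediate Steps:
Function('d')(Q, c) = Add(c, Pow(c, 2)) (Function('d')(Q, c) = Add(Pow(c, 2), c) = Add(c, Pow(c, 2)))
Function('A')(G) = 9 (Function('A')(G) = Add(4, Add(6, -1)) = Add(4, 5) = 9)
x = Rational(-559, 297) (x = Mul(Rational(-1, 2), Add(Mul(30, Pow(11, -1)), Mul(Mul(7, Add(1, 7)), Pow(54, -1)))) = Mul(Rational(-1, 2), Add(Mul(30, Rational(1, 11)), Mul(Mul(7, 8), Rational(1, 54)))) = Mul(Rational(-1, 2), Add(Rational(30, 11), Mul(56, Rational(1, 54)))) = Mul(Rational(-1, 2), Add(Rational(30, 11), Rational(28, 27))) = Mul(Rational(-1, 2), Rational(1118, 297)) = Rational(-559, 297) ≈ -1.8822)
Pow(Add(Function('A')(Add(Mul(0, -4), -5)), x), 2) = Pow(Add(9, Rational(-559, 297)), 2) = Pow(Rational(2114, 297), 2) = Rational(4468996, 88209)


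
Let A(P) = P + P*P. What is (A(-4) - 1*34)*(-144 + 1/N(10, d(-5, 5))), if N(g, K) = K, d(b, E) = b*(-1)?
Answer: 15818/5 ≈ 3163.6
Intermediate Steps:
d(b, E) = -b
A(P) = P + P²
(A(-4) - 1*34)*(-144 + 1/N(10, d(-5, 5))) = (-4*(1 - 4) - 1*34)*(-144 + 1/(-1*(-5))) = (-4*(-3) - 34)*(-144 + 1/5) = (12 - 34)*(-144 + ⅕) = -22*(-719/5) = 15818/5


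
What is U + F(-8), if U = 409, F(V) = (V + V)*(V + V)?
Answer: 665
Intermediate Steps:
F(V) = 4*V**2 (F(V) = (2*V)*(2*V) = 4*V**2)
U + F(-8) = 409 + 4*(-8)**2 = 409 + 4*64 = 409 + 256 = 665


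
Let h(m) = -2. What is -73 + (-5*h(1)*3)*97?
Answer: 2837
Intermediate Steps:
-73 + (-5*h(1)*3)*97 = -73 + (-5*(-2)*3)*97 = -73 + (10*3)*97 = -73 + 30*97 = -73 + 2910 = 2837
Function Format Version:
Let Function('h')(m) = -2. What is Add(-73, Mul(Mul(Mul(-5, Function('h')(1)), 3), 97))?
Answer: 2837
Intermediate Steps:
Add(-73, Mul(Mul(Mul(-5, Function('h')(1)), 3), 97)) = Add(-73, Mul(Mul(Mul(-5, -2), 3), 97)) = Add(-73, Mul(Mul(10, 3), 97)) = Add(-73, Mul(30, 97)) = Add(-73, 2910) = 2837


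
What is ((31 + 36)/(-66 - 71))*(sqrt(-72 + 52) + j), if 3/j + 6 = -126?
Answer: 67/6028 - 134*I*sqrt(5)/137 ≈ 0.011115 - 2.1871*I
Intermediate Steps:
j = -1/44 (j = 3/(-6 - 126) = 3/(-132) = 3*(-1/132) = -1/44 ≈ -0.022727)
((31 + 36)/(-66 - 71))*(sqrt(-72 + 52) + j) = ((31 + 36)/(-66 - 71))*(sqrt(-72 + 52) - 1/44) = (67/(-137))*(sqrt(-20) - 1/44) = (67*(-1/137))*(2*I*sqrt(5) - 1/44) = -67*(-1/44 + 2*I*sqrt(5))/137 = 67/6028 - 134*I*sqrt(5)/137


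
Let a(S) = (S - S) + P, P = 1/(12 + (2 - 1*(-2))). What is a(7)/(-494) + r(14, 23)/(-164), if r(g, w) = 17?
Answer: -33633/324064 ≈ -0.10379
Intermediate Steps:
P = 1/16 (P = 1/(12 + (2 + 2)) = 1/(12 + 4) = 1/16 ≈ 0.062500)
a(S) = 1/16 (a(S) = (S - S) + 1/16 = 0 + 1/16 = 1/16)
a(7)/(-494) + r(14, 23)/(-164) = (1/16)/(-494) + 17/(-164) = (1/16)*(-1/494) + 17*(-1/164) = -1/7904 - 17/164 = -33633/324064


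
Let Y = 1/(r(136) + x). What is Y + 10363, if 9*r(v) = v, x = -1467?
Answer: 135413312/13067 ≈ 10363.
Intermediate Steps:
r(v) = v/9
Y = -9/13067 (Y = 1/((⅑)*136 - 1467) = 1/(136/9 - 1467) = 1/(-13067/9) = -9/13067 ≈ -0.00068876)
Y + 10363 = -9/13067 + 10363 = 135413312/13067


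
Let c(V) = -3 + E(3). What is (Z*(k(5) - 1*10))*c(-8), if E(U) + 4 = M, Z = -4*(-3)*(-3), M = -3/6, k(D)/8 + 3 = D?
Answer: 1620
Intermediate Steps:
k(D) = -24 + 8*D
M = -1/2 (M = -3*1/6 = -1/2 ≈ -0.50000)
Z = -36 (Z = 12*(-3) = -36)
E(U) = -9/2 (E(U) = -4 - 1/2 = -9/2)
c(V) = -15/2 (c(V) = -3 - 9/2 = -15/2)
(Z*(k(5) - 1*10))*c(-8) = -36*((-24 + 8*5) - 1*10)*(-15/2) = -36*((-24 + 40) - 10)*(-15/2) = -36*(16 - 10)*(-15/2) = -36*6*(-15/2) = -216*(-15/2) = 1620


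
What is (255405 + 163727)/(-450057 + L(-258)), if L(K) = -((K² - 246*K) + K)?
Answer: -59876/82833 ≈ -0.72285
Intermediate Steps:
L(K) = -K² + 245*K (L(K) = -(K² - 245*K) = -K² + 245*K)
(255405 + 163727)/(-450057 + L(-258)) = (255405 + 163727)/(-450057 - 258*(245 - 1*(-258))) = 419132/(-450057 - 258*(245 + 258)) = 419132/(-450057 - 258*503) = 419132/(-450057 - 129774) = 419132/(-579831) = 419132*(-1/579831) = -59876/82833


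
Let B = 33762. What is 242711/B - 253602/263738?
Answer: 1630882441/261891834 ≈ 6.2273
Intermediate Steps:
242711/B - 253602/263738 = 242711/33762 - 253602/263738 = 242711*(1/33762) - 253602*1/263738 = 242711/33762 - 126801/131869 = 1630882441/261891834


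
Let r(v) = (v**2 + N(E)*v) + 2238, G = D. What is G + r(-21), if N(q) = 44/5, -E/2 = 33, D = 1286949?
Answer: 6447216/5 ≈ 1.2894e+6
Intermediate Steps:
G = 1286949
E = -66 (E = -2*33 = -66)
N(q) = 44/5 (N(q) = 44*(1/5) = 44/5)
r(v) = 2238 + v**2 + 44*v/5 (r(v) = (v**2 + 44*v/5) + 2238 = 2238 + v**2 + 44*v/5)
G + r(-21) = 1286949 + (2238 + (-21)**2 + (44/5)*(-21)) = 1286949 + (2238 + 441 - 924/5) = 1286949 + 12471/5 = 6447216/5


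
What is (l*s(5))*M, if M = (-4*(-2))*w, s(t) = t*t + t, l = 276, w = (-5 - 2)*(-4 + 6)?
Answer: -927360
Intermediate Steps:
w = -14 (w = -7*2 = -14)
s(t) = t + t**2 (s(t) = t**2 + t = t + t**2)
M = -112 (M = -4*(-2)*(-14) = 8*(-14) = -112)
(l*s(5))*M = (276*(5*(1 + 5)))*(-112) = (276*(5*6))*(-112) = (276*30)*(-112) = 8280*(-112) = -927360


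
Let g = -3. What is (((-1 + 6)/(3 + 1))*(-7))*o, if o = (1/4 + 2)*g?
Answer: 945/16 ≈ 59.063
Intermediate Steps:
o = -27/4 (o = (1/4 + 2)*(-3) = (¼ + 2)*(-3) = (9/4)*(-3) = -27/4 ≈ -6.7500)
(((-1 + 6)/(3 + 1))*(-7))*o = (((-1 + 6)/(3 + 1))*(-7))*(-27/4) = ((5/4)*(-7))*(-27/4) = -35/4*(-27/4) = 945/16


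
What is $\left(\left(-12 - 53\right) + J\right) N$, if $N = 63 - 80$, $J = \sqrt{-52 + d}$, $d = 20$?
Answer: $1105 - 68 i \sqrt{2} \approx 1105.0 - 96.167 i$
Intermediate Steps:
$J = 4 i \sqrt{2}$ ($J = \sqrt{-52 + 20} = \sqrt{-32} = 4 i \sqrt{2} \approx 5.6569 i$)
$N = -17$ ($N = 63 - 80 = -17$)
$\left(\left(-12 - 53\right) + J\right) N = \left(\left(-12 - 53\right) + 4 i \sqrt{2}\right) \left(-17\right) = \left(-65 + 4 i \sqrt{2}\right) \left(-17\right) = 1105 - 68 i \sqrt{2}$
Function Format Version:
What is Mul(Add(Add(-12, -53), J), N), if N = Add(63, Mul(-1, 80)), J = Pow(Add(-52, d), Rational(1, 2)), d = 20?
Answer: Add(1105, Mul(-68, I, Pow(2, Rational(1, 2)))) ≈ Add(1105.0, Mul(-96.167, I))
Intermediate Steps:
J = Mul(4, I, Pow(2, Rational(1, 2))) (J = Pow(Add(-52, 20), Rational(1, 2)) = Pow(-32, Rational(1, 2)) = Mul(4, I, Pow(2, Rational(1, 2))) ≈ Mul(5.6569, I))
N = -17 (N = Add(63, -80) = -17)
Mul(Add(Add(-12, -53), J), N) = Mul(Add(Add(-12, -53), Mul(4, I, Pow(2, Rational(1, 2)))), -17) = Mul(Add(-65, Mul(4, I, Pow(2, Rational(1, 2)))), -17) = Add(1105, Mul(-68, I, Pow(2, Rational(1, 2))))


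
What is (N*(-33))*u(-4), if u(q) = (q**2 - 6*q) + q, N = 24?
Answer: -28512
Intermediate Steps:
u(q) = q**2 - 5*q
(N*(-33))*u(-4) = (24*(-33))*(-4*(-5 - 4)) = -(-3168)*(-9) = -792*36 = -28512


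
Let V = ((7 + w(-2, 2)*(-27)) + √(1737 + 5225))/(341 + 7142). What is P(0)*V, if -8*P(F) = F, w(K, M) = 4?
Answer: 0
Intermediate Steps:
P(F) = -F/8
V = -101/7483 + 59*√2/7483 (V = ((7 + 4*(-27)) + √(1737 + 5225))/(341 + 7142) = ((7 - 108) + √6962)/7483 = (-101 + 59*√2)*(1/7483) = -101/7483 + 59*√2/7483 ≈ -0.0023468)
P(0)*V = (-⅛*0)*(-101/7483 + 59*√2/7483) = 0*(-101/7483 + 59*√2/7483) = 0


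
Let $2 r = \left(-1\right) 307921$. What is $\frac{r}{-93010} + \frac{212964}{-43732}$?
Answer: $- \frac{6537390527}{2033756660} \approx -3.2144$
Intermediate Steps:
$r = - \frac{307921}{2}$ ($r = \frac{\left(-1\right) 307921}{2} = \frac{1}{2} \left(-307921\right) = - \frac{307921}{2} \approx -1.5396 \cdot 10^{5}$)
$\frac{r}{-93010} + \frac{212964}{-43732} = - \frac{307921}{2 \left(-93010\right)} + \frac{212964}{-43732} = \left(- \frac{307921}{2}\right) \left(- \frac{1}{93010}\right) + 212964 \left(- \frac{1}{43732}\right) = \frac{307921}{186020} - \frac{53241}{10933} = - \frac{6537390527}{2033756660}$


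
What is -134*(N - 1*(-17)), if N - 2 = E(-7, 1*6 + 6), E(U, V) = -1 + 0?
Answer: -2412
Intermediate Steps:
E(U, V) = -1
N = 1 (N = 2 - 1 = 1)
-134*(N - 1*(-17)) = -134*(1 - 1*(-17)) = -134*(1 + 17) = -134*18 = -2412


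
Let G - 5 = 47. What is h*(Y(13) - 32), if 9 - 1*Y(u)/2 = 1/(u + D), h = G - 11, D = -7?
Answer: -1763/3 ≈ -587.67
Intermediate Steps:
G = 52 (G = 5 + 47 = 52)
h = 41 (h = 52 - 11 = 41)
Y(u) = 18 - 2/(-7 + u) (Y(u) = 18 - 2/(u - 7) = 18 - 2/(-7 + u))
h*(Y(13) - 32) = 41*(2*(-64 + 9*13)/(-7 + 13) - 32) = 41*(2*(-64 + 117)/6 - 32) = 41*(2*(⅙)*53 - 32) = 41*(53/3 - 32) = 41*(-43/3) = -1763/3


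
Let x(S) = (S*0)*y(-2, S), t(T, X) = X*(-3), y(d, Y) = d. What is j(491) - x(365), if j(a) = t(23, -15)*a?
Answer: 22095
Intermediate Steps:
t(T, X) = -3*X
x(S) = 0 (x(S) = (S*0)*(-2) = 0*(-2) = 0)
j(a) = 45*a (j(a) = (-3*(-15))*a = 45*a)
j(491) - x(365) = 45*491 - 1*0 = 22095 + 0 = 22095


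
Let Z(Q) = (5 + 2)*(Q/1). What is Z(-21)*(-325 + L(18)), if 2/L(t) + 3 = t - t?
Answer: 47873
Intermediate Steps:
L(t) = -2/3 (L(t) = 2/(-3 + (t - t)) = 2/(-3 + 0) = 2/(-3) = 2*(-1/3) = -2/3)
Z(Q) = 7*Q (Z(Q) = 7*(Q*1) = 7*Q)
Z(-21)*(-325 + L(18)) = (7*(-21))*(-325 - 2/3) = -147*(-977/3) = 47873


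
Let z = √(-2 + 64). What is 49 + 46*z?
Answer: 49 + 46*√62 ≈ 411.20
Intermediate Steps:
z = √62 ≈ 7.8740
49 + 46*z = 49 + 46*√62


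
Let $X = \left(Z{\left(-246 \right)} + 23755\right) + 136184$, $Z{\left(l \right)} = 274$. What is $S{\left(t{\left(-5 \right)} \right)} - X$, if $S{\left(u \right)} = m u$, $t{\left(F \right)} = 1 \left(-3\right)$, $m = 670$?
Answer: $-162223$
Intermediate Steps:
$t{\left(F \right)} = -3$
$X = 160213$ ($X = \left(274 + 23755\right) + 136184 = 24029 + 136184 = 160213$)
$S{\left(u \right)} = 670 u$
$S{\left(t{\left(-5 \right)} \right)} - X = 670 \left(-3\right) - 160213 = -2010 - 160213 = -162223$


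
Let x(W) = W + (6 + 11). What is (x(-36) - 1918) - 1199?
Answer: -3136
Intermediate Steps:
x(W) = 17 + W (x(W) = W + 17 = 17 + W)
(x(-36) - 1918) - 1199 = ((17 - 36) - 1918) - 1199 = (-19 - 1918) - 1199 = -1937 - 1199 = -3136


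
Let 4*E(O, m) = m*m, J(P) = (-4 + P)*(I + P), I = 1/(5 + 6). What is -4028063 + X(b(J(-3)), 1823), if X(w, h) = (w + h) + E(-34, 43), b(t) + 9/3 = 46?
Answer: -16102939/4 ≈ -4.0257e+6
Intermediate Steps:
I = 1/11 ≈ 0.090909
J(P) = (-4 + P)*(1/11 + P)
b(t) = 43 (b(t) = -3 + 46 = 43)
E(O, m) = m**2/4 (E(O, m) = (m*m)/4 = m**2/4)
X(w, h) = 1849/4 + h + w (X(w, h) = (w + h) + (1/4)*43**2 = (h + w) + (1/4)*1849 = (h + w) + 1849/4 = 1849/4 + h + w)
-4028063 + X(b(J(-3)), 1823) = -4028063 + (1849/4 + 1823 + 43) = -4028063 + 9313/4 = -16102939/4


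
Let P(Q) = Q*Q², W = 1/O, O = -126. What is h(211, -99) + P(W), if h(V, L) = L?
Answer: -198037225/2000376 ≈ -99.000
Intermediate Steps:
W = -1/126 (W = 1/(-126) = -1/126 ≈ -0.0079365)
P(Q) = Q³
h(211, -99) + P(W) = -99 + (-1/126)³ = -99 - 1/2000376 = -198037225/2000376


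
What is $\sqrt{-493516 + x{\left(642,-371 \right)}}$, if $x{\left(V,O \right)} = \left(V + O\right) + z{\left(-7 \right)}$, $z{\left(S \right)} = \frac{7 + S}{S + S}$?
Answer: $3 i \sqrt{54805} \approx 702.31 i$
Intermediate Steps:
$z{\left(S \right)} = \frac{7 + S}{2 S}$
$x{\left(V,O \right)} = O + V$ ($x{\left(V,O \right)} = \left(V + O\right) + \frac{7 - 7}{2 \left(-7\right)} = \left(O + V\right) + \frac{1}{2} \left(- \frac{1}{7}\right) 0 = \left(O + V\right) + 0 = O + V$)
$\sqrt{-493516 + x{\left(642,-371 \right)}} = \sqrt{-493516 + \left(-371 + 642\right)} = \sqrt{-493516 + 271} = \sqrt{-493245} = 3 i \sqrt{54805}$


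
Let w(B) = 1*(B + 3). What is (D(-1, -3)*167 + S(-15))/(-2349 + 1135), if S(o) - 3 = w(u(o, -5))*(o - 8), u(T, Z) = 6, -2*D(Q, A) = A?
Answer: -93/2428 ≈ -0.038303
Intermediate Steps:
D(Q, A) = -A/2
w(B) = 3 + B (w(B) = 1*(3 + B) = 3 + B)
S(o) = -69 + 9*o (S(o) = 3 + (3 + 6)*(o - 8) = 3 + 9*(-8 + o) = 3 + (-72 + 9*o) = -69 + 9*o)
(D(-1, -3)*167 + S(-15))/(-2349 + 1135) = (-½*(-3)*167 + (-69 + 9*(-15)))/(-2349 + 1135) = ((3/2)*167 + (-69 - 135))/(-1214) = (501/2 - 204)*(-1/1214) = (93/2)*(-1/1214) = -93/2428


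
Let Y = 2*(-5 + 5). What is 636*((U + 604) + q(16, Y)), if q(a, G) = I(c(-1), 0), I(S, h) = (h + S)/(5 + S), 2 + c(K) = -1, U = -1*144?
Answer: 291606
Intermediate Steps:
U = -144
c(K) = -3 (c(K) = -2 - 1 = -3)
Y = 0 (Y = 2*0 = 0)
I(S, h) = (S + h)/(5 + S)
q(a, G) = -3/2 (q(a, G) = (-3 + 0)/(5 - 3) = -3/2)
636*((U + 604) + q(16, Y)) = 636*((-144 + 604) - 3/2) = 636*(460 - 3/2) = 636*(917/2) = 291606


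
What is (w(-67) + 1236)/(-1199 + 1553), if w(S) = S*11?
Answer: 499/354 ≈ 1.4096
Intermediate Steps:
w(S) = 11*S
(w(-67) + 1236)/(-1199 + 1553) = (11*(-67) + 1236)/(-1199 + 1553) = (-737 + 1236)/354 = 499*(1/354) = 499/354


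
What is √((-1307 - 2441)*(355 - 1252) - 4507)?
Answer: √3357449 ≈ 1832.3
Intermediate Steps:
√((-1307 - 2441)*(355 - 1252) - 4507) = √(-3748*(-897) - 4507) = √(3361956 - 4507) = √3357449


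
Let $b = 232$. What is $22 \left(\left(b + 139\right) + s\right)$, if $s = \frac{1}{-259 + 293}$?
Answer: $\frac{138765}{17} \approx 8162.6$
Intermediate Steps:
$s = \frac{1}{34} \approx 0.029412$
$22 \left(\left(b + 139\right) + s\right) = 22 \left(\left(232 + 139\right) + \frac{1}{34}\right) = 22 \left(371 + \frac{1}{34}\right) = 22 \cdot \frac{12615}{34} = \frac{138765}{17}$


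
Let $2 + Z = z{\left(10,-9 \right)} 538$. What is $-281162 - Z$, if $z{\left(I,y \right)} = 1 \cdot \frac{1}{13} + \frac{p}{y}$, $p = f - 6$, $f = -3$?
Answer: $- \frac{3662612}{13} \approx -2.8174 \cdot 10^{5}$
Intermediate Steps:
$p = -9$ ($p = -3 - 6 = -9$)
$z{\left(I,y \right)} = \frac{1}{13} - \frac{9}{y}$ ($z{\left(I,y \right)} = 1 \cdot \frac{1}{13} - \frac{9}{y} = \frac{1}{13} - \frac{9}{y}$)
$Z = \frac{7506}{13}$ ($Z = -2 + \frac{-117 - 9}{13 \left(-9\right)} 538 = -2 + \frac{1}{13} \left(- \frac{1}{9}\right) \left(-126\right) 538 = -2 + \frac{14}{13} \cdot 538 = -2 + \frac{7532}{13} = \frac{7506}{13} \approx 577.38$)
$-281162 - Z = -281162 - \frac{7506}{13} = - \frac{3662612}{13}$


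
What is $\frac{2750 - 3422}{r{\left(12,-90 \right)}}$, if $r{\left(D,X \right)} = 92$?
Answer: $- \frac{168}{23} \approx -7.3043$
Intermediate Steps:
$\frac{2750 - 3422}{r{\left(12,-90 \right)}} = \frac{2750 - 3422}{92} = \left(-672\right) \frac{1}{92} = - \frac{168}{23}$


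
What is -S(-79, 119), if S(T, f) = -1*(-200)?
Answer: -200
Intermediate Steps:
S(T, f) = 200
-S(-79, 119) = -1*200 = -200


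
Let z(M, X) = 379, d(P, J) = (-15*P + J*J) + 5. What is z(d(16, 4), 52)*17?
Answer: 6443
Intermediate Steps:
d(P, J) = 5 + J**2 - 15*P (d(P, J) = (-15*P + J**2) + 5 = (J**2 - 15*P) + 5 = 5 + J**2 - 15*P)
z(d(16, 4), 52)*17 = 379*17 = 6443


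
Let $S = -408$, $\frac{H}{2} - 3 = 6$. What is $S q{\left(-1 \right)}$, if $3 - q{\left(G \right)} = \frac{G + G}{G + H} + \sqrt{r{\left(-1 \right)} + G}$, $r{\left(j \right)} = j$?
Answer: $-1272 + 408 i \sqrt{2} \approx -1272.0 + 577.0 i$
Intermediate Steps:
$H = 18$ ($H = 6 + 2 \cdot 6 = 6 + 12 = 18$)
$q{\left(G \right)} = 3 - \sqrt{-1 + G} - \frac{2 G}{18 + G}$ ($q{\left(G \right)} = 3 - \left(\frac{G + G}{G + 18} + \sqrt{-1 + G}\right) = 3 - \left(\frac{2 G}{18 + G} + \sqrt{-1 + G}\right) = 3 - \left(\sqrt{-1 + G} + \frac{2 G}{18 + G}\right) = 3 - \sqrt{-1 + G} - \frac{2 G}{18 + G}$)
$S q{\left(-1 \right)} = - 408 \frac{54 - 1 - 18 \sqrt{-1 - 1} - - \sqrt{-1 - 1}}{18 - 1} = - 408 \frac{54 - 1 - 18 \sqrt{-2} - - \sqrt{-2}}{17} = - 408 \frac{54 - 1 - 18 i \sqrt{2} - - i \sqrt{2}}{17} = - 408 \frac{54 - 1 - 18 i \sqrt{2} + i \sqrt{2}}{17} = - 408 \frac{53 - 17 i \sqrt{2}}{17} = - 408 \left(\frac{53}{17} - i \sqrt{2}\right) = -1272 + 408 i \sqrt{2}$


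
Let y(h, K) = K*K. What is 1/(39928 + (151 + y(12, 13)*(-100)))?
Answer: 1/23179 ≈ 4.3142e-5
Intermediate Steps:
y(h, K) = K²
1/(39928 + (151 + y(12, 13)*(-100))) = 1/(39928 + (151 + 13²*(-100))) = 1/(39928 + (151 + 169*(-100))) = 1/(39928 + (151 - 16900)) = 1/(39928 - 16749) = 1/23179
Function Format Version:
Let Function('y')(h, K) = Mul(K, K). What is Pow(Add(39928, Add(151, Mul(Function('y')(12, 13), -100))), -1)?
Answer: Rational(1, 23179) ≈ 4.3142e-5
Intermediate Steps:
Function('y')(h, K) = Pow(K, 2)
Pow(Add(39928, Add(151, Mul(Function('y')(12, 13), -100))), -1) = Pow(Add(39928, Add(151, Mul(Pow(13, 2), -100))), -1) = Pow(Add(39928, Add(151, Mul(169, -100))), -1) = Pow(Add(39928, Add(151, -16900)), -1) = Pow(Add(39928, -16749), -1) = Pow(23179, -1) = Rational(1, 23179)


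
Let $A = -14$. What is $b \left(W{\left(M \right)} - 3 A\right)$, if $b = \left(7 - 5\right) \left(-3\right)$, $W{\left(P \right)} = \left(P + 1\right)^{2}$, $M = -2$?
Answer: $-258$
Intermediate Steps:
$W{\left(P \right)} = \left(1 + P\right)^{2}$
$b = -6$ ($b = 2 \left(-3\right) = -6$)
$b \left(W{\left(M \right)} - 3 A\right) = - 6 \left(\left(1 - 2\right)^{2} - -42\right) = - 6 \left(\left(-1\right)^{2} + 42\right) = - 6 \left(1 + 42\right) = \left(-6\right) 43 = -258$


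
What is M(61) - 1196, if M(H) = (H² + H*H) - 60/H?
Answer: 380946/61 ≈ 6245.0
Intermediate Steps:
M(H) = -60/H + 2*H² (M(H) = (H² + H²) - 60/H = 2*H² - 60/H = -60/H + 2*H²)
M(61) - 1196 = 2*(-30 + 61³)/61 - 1196 = 2*(1/61)*(-30 + 226981) - 1196 = 2*(1/61)*226951 - 1196 = 453902/61 - 1196 = 380946/61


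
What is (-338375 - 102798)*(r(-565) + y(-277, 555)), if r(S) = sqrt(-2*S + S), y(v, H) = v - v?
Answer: -441173*sqrt(565) ≈ -1.0487e+7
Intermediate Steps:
y(v, H) = 0
r(S) = sqrt(-S)
(-338375 - 102798)*(r(-565) + y(-277, 555)) = (-338375 - 102798)*(sqrt(-1*(-565)) + 0) = -441173*(sqrt(565) + 0) = -441173*sqrt(565)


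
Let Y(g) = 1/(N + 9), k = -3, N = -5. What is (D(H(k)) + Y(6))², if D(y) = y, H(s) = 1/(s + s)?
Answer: 1/144 ≈ 0.0069444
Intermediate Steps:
Y(g) = ¼ (Y(g) = 1/(-5 + 9) = 1/4 = ¼)
H(s) = 1/(2*s)
(D(H(k)) + Y(6))² = ((½)/(-3) + ¼)² = ((½)*(-⅓) + ¼)² = (-⅙ + ¼)² = (1/12)² = 1/144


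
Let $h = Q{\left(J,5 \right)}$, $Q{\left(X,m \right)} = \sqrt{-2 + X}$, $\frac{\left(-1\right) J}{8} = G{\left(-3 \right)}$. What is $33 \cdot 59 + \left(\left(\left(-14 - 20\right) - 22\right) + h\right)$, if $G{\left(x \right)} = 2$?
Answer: $1891 + 3 i \sqrt{2} \approx 1891.0 + 4.2426 i$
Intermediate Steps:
$J = -16$ ($J = \left(-8\right) 2 = -16$)
$h = 3 i \sqrt{2}$ ($h = \sqrt{-2 - 16} = \sqrt{-18} = 3 i \sqrt{2} \approx 4.2426 i$)
$33 \cdot 59 + \left(\left(\left(-14 - 20\right) - 22\right) + h\right) = 33 \cdot 59 + \left(\left(\left(-14 - 20\right) - 22\right) + 3 i \sqrt{2}\right) = 1947 + \left(\left(\left(-14 - 20\right) - 22\right) + 3 i \sqrt{2}\right) = 1947 + \left(\left(-34 - 22\right) + 3 i \sqrt{2}\right) = 1947 - \left(56 - 3 i \sqrt{2}\right) = 1891 + 3 i \sqrt{2}$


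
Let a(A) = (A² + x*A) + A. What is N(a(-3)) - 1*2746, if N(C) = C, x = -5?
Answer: -2725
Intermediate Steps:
a(A) = A² - 4*A (a(A) = (A² - 5*A) + A = A² - 4*A)
N(a(-3)) - 1*2746 = -3*(-4 - 3) - 1*2746 = -3*(-7) - 2746 = 21 - 2746 = -2725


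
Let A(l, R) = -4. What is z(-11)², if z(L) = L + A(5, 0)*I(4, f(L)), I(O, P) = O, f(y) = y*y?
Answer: 729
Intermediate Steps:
f(y) = y²
z(L) = -16 + L (z(L) = L - 4*4 = L - 16 = -16 + L)
z(-11)² = (-16 - 11)² = (-27)² = 729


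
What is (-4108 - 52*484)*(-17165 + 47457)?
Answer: -886828592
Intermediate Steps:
(-4108 - 52*484)*(-17165 + 47457) = (-4108 - 25168)*30292 = -29276*30292 = -886828592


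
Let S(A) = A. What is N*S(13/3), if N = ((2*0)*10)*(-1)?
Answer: 0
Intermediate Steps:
N = 0 (N = (0*10)*(-1) = 0*(-1) = 0)
N*S(13/3) = 0*(13/3) = 0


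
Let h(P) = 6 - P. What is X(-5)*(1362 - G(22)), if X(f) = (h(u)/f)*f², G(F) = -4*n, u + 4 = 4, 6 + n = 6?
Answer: -40860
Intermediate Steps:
n = 0 (n = -6 + 6 = 0)
u = 0 (u = -4 + 4 = 0)
G(F) = 0 (G(F) = -4*0 = 0)
X(f) = 6*f (X(f) = ((6 - 1*0)/f)*f² = ((6 + 0)/f)*f² = (6/f)*f² = 6*f)
X(-5)*(1362 - G(22)) = (6*(-5))*(1362 - 1*0) = -30*(1362 + 0) = -30*1362 = -40860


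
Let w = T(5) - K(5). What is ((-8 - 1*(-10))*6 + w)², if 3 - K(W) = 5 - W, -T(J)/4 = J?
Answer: 121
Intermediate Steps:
T(J) = -4*J
K(W) = -2 + W (K(W) = 3 - (5 - W) = 3 + (-5 + W) = -2 + W)
w = -23 (w = -4*5 - (-2 + 5) = -20 - 1*3 = -20 - 3 = -23)
((-8 - 1*(-10))*6 + w)² = ((-8 - 1*(-10))*6 - 23)² = ((-8 + 10)*6 - 23)² = (2*6 - 23)² = (12 - 23)² = (-11)² = 121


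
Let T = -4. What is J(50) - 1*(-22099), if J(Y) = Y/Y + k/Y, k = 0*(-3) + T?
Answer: 552498/25 ≈ 22100.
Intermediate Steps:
k = -4 (k = 0*(-3) - 4 = 0 - 4 = -4)
J(Y) = 1 - 4/Y (J(Y) = Y/Y - 4/Y = 1 - 4/Y)
J(50) - 1*(-22099) = (-4 + 50)/50 - 1*(-22099) = (1/50)*46 + 22099 = 23/25 + 22099 = 552498/25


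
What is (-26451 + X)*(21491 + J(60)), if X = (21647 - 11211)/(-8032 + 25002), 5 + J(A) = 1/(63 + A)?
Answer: -593122900065743/1043655 ≈ -5.6831e+8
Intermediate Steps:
J(A) = -5 + 1/(63 + A)
X = 5218/8485 (X = 10436/16970 = 10436*(1/16970) = 5218/8485 ≈ 0.61497)
(-26451 + X)*(21491 + J(60)) = (-26451 + 5218/8485)*(21491 + (-314 - 5*60)/(63 + 60)) = -224431517*(21491 + (-314 - 300)/123)/8485 = -224431517*(21491 + (1/123)*(-614))/8485 = -224431517*(21491 - 614/123)/8485 = -224431517/8485*2642779/123 = -593122900065743/1043655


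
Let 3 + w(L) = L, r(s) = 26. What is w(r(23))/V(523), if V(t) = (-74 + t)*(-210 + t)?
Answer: 23/140537 ≈ 0.00016366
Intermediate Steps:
w(L) = -3 + L
V(t) = (-210 + t)*(-74 + t)
w(r(23))/V(523) = (-3 + 26)/(15540 + 523² - 284*523) = 23/(15540 + 273529 - 148532) = 23/140537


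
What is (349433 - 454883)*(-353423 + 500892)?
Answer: -15550606050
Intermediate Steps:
(349433 - 454883)*(-353423 + 500892) = -105450*147469 = -15550606050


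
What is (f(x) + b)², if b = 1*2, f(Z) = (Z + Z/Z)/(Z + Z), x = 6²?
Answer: 32761/5184 ≈ 6.3196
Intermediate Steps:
x = 36
f(Z) = (1 + Z)/(2*Z) (f(Z) = (Z + 1)/((2*Z)) = (1 + Z)*(1/(2*Z)) = (1 + Z)/(2*Z))
b = 2
(f(x) + b)² = ((½)*(1 + 36)/36 + 2)² = ((½)*(1/36)*37 + 2)² = (37/72 + 2)² = (181/72)² = 32761/5184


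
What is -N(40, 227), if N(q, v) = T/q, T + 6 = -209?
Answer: 43/8 ≈ 5.3750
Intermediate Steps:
T = -215 (T = -6 - 209 = -215)
N(q, v) = -215/q
-N(40, 227) = -(-215)/40 = -1*(-43/8) = 43/8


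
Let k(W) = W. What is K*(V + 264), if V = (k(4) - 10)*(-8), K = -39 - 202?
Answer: -75192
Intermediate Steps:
K = -241
V = 48 (V = (4 - 10)*(-8) = -6*(-8) = 48)
K*(V + 264) = -241*(48 + 264) = -241*312 = -75192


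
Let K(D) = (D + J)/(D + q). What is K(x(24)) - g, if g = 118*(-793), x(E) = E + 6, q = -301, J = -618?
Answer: 25359142/271 ≈ 93576.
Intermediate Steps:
x(E) = 6 + E
g = -93574
K(D) = (-618 + D)/(-301 + D) (K(D) = (D - 618)/(D - 301) = (-618 + D)/(-301 + D))
K(x(24)) - g = (-618 + (6 + 24))/(-301 + (6 + 24)) - 1*(-93574) = (-618 + 30)/(-301 + 30) + 93574 = -588/(-271) + 93574 = -1/271*(-588) + 93574 = 588/271 + 93574 = 25359142/271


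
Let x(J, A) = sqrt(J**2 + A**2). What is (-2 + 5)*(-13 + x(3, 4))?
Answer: -24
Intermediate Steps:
x(J, A) = sqrt(A**2 + J**2)
(-2 + 5)*(-13 + x(3, 4)) = (-2 + 5)*(-13 + sqrt(4**2 + 3**2)) = 3*(-13 + sqrt(16 + 9)) = 3*(-13 + sqrt(25)) = 3*(-13 + 5) = 3*(-8) = -24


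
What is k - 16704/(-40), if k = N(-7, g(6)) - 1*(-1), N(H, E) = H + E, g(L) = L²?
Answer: 2238/5 ≈ 447.60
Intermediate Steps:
N(H, E) = E + H
k = 30 (k = (6² - 7) - 1*(-1) = (36 - 7) + 1 = 29 + 1 = 30)
k - 16704/(-40) = 30 - 16704/(-40) = 30 - 16704*(-1)/40 = 30 - 144*(-29/10) = 30 + 2088/5 = 2238/5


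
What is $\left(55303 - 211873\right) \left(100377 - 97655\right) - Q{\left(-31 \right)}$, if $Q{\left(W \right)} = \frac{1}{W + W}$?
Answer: $- \frac{26423379479}{62} \approx -4.2618 \cdot 10^{8}$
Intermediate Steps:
$Q{\left(W \right)} = \frac{1}{2 W}$
$\left(55303 - 211873\right) \left(100377 - 97655\right) - Q{\left(-31 \right)} = \left(55303 - 211873\right) \left(100377 - 97655\right) - \frac{1}{2 \left(-31\right)} = \left(-156570\right) 2722 - \frac{1}{2} \left(- \frac{1}{31}\right) = -426183540 - - \frac{1}{62} = -426183540 + \frac{1}{62} = - \frac{26423379479}{62}$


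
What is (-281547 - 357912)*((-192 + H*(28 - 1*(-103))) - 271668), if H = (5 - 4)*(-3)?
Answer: 174094631127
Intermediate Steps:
H = -3 (H = 1*(-3) = -3)
(-281547 - 357912)*((-192 + H*(28 - 1*(-103))) - 271668) = (-281547 - 357912)*((-192 - 3*(28 - 1*(-103))) - 271668) = -639459*((-192 - 3*(28 + 103)) - 271668) = -639459*((-192 - 3*131) - 271668) = -639459*((-192 - 393) - 271668) = -639459*(-585 - 271668) = -639459*(-272253) = 174094631127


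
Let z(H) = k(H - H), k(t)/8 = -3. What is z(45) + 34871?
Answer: 34847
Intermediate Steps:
k(t) = -24 (k(t) = 8*(-3) = -24)
z(H) = -24
z(45) + 34871 = -24 + 34871 = 34847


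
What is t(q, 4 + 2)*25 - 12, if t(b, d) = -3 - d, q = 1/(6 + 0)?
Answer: -237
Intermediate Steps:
q = ⅙ (q = 1/6 = ⅙ ≈ 0.16667)
t(q, 4 + 2)*25 - 12 = (-3 - (4 + 2))*25 - 12 = (-3 - 1*6)*25 - 12 = (-3 - 6)*25 - 12 = -9*25 - 12 = -225 - 12 = -237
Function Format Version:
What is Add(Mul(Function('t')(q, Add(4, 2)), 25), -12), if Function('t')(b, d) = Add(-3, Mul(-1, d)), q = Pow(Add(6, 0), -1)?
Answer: -237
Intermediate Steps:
q = Rational(1, 6) (q = Pow(6, -1) = Rational(1, 6) ≈ 0.16667)
Add(Mul(Function('t')(q, Add(4, 2)), 25), -12) = Add(Mul(Add(-3, Mul(-1, Add(4, 2))), 25), -12) = Add(Mul(Add(-3, Mul(-1, 6)), 25), -12) = Add(Mul(Add(-3, -6), 25), -12) = Add(Mul(-9, 25), -12) = Add(-225, -12) = -237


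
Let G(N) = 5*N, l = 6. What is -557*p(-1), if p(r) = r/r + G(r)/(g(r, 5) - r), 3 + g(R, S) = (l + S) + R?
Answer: -1671/8 ≈ -208.88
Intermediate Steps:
g(R, S) = 3 + R + S (g(R, S) = -3 + ((6 + S) + R) = -3 + (6 + R + S) = 3 + R + S)
p(r) = 1 + 5*r/8 (p(r) = r/r + (5*r)/((3 + r + 5) - r) = 1 + (5*r)/((8 + r) - r) = 1 + (5*r)/8 = 1 + (5*r)*(1/8) = 1 + 5*r/8)
-557*p(-1) = -557*(1 + (5/8)*(-1)) = -557*(1 - 5/8) = -557*3/8 = -1671/8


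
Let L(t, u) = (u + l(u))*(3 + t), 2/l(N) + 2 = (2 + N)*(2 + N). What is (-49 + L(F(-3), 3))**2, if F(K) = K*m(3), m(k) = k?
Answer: 2411809/529 ≈ 4559.2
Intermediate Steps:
l(N) = 2/(-2 + (2 + N)**2) (l(N) = 2/(-2 + (2 + N)*(2 + N)) = 2/(-2 + (2 + N)**2))
F(K) = 3*K (F(K) = K*3 = 3*K)
L(t, u) = (3 + t)*(u + 2/(-2 + (2 + u)**2)) (L(t, u) = (u + 2/(-2 + (2 + u)**2))*(3 + t) = (3 + t)*(u + 2/(-2 + (2 + u)**2)))
(-49 + L(F(-3), 3))**2 = (-49 + (6 + 2*(3*(-3)) + 3*(-2 + (2 + 3)**2)*(3 + 3*(-3)))/(-2 + (2 + 3)**2))**2 = (-49 + (6 + 2*(-9) + 3*(-2 + 5**2)*(3 - 9))/(-2 + 5**2))**2 = (-49 + (6 - 18 + 3*(-2 + 25)*(-6))/(-2 + 25))**2 = (-49 + (6 - 18 + 3*23*(-6))/23)**2 = (-49 + (6 - 18 - 414)/23)**2 = (-49 + (1/23)*(-426))**2 = (-49 - 426/23)**2 = (-1553/23)**2 = 2411809/529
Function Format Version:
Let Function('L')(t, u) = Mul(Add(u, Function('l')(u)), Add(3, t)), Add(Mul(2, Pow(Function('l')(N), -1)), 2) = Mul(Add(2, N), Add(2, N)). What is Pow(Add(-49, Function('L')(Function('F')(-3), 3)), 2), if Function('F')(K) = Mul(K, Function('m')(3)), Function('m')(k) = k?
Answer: Rational(2411809, 529) ≈ 4559.2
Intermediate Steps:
Function('l')(N) = Mul(2, Pow(Add(-2, Pow(Add(2, N), 2)), -1)) (Function('l')(N) = Mul(2, Pow(Add(-2, Mul(Add(2, N), Add(2, N))), -1)) = Mul(2, Pow(Add(-2, Pow(Add(2, N), 2)), -1)))
Function('F')(K) = Mul(3, K) (Function('F')(K) = Mul(K, 3) = Mul(3, K))
Function('L')(t, u) = Mul(Add(3, t), Add(u, Mul(2, Pow(Add(-2, Pow(Add(2, u), 2)), -1)))) (Function('L')(t, u) = Mul(Add(u, Mul(2, Pow(Add(-2, Pow(Add(2, u), 2)), -1))), Add(3, t)) = Mul(Add(3, t), Add(u, Mul(2, Pow(Add(-2, Pow(Add(2, u), 2)), -1)))))
Pow(Add(-49, Function('L')(Function('F')(-3), 3)), 2) = Pow(Add(-49, Mul(Pow(Add(-2, Pow(Add(2, 3), 2)), -1), Add(6, Mul(2, Mul(3, -3)), Mul(3, Add(-2, Pow(Add(2, 3), 2)), Add(3, Mul(3, -3)))))), 2) = Pow(Add(-49, Mul(Pow(Add(-2, Pow(5, 2)), -1), Add(6, Mul(2, -9), Mul(3, Add(-2, Pow(5, 2)), Add(3, -9))))), 2) = Pow(Add(-49, Mul(Pow(Add(-2, 25), -1), Add(6, -18, Mul(3, Add(-2, 25), -6)))), 2) = Pow(Add(-49, Mul(Pow(23, -1), Add(6, -18, Mul(3, 23, -6)))), 2) = Pow(Add(-49, Mul(Rational(1, 23), Add(6, -18, -414))), 2) = Pow(Add(-49, Mul(Rational(1, 23), -426)), 2) = Pow(Add(-49, Rational(-426, 23)), 2) = Pow(Rational(-1553, 23), 2) = Rational(2411809, 529)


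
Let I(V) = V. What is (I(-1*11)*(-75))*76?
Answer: 62700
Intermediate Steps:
(I(-1*11)*(-75))*76 = (-1*11*(-75))*76 = -11*(-75)*76 = 825*76 = 62700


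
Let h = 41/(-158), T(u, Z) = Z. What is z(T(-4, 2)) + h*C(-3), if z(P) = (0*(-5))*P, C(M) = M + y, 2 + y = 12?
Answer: -287/158 ≈ -1.8165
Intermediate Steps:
y = 10 (y = -2 + 12 = 10)
C(M) = 10 + M (C(M) = M + 10 = 10 + M)
z(P) = 0 (z(P) = 0*P = 0)
h = -41/158 (h = 41*(-1/158) = -41/158 ≈ -0.25949)
z(T(-4, 2)) + h*C(-3) = 0 - 41*(10 - 3)/158 = 0 - 41/158*7 = 0 - 287/158 = -287/158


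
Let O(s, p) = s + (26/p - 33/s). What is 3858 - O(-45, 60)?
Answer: 23411/6 ≈ 3901.8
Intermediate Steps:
O(s, p) = s - 33/s + 26/p (O(s, p) = s + (-33/s + 26/p) = s - 33/s + 26/p)
3858 - O(-45, 60) = 3858 - (-45 - 33/(-45) + 26/60) = 3858 - (-45 - 33*(-1/45) + 26*(1/60)) = 3858 - (-45 + 11/15 + 13/30) = 3858 - 1*(-263/6) = 3858 + 263/6 = 23411/6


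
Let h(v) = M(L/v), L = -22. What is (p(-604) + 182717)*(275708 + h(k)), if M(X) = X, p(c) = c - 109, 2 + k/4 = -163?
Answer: 250899824494/5 ≈ 5.0180e+10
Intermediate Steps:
k = -660 (k = -8 + 4*(-163) = -8 - 652 = -660)
p(c) = -109 + c
h(v) = -22/v
(p(-604) + 182717)*(275708 + h(k)) = ((-109 - 604) + 182717)*(275708 - 22/(-660)) = (-713 + 182717)*(275708 - 22*(-1/660)) = 182004*(275708 + 1/30) = 182004*(8271241/30) = 250899824494/5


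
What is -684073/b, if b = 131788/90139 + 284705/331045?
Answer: -4082556591836723/13858156491 ≈ -2.9460e+5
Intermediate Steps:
b = 13858156491/5968013051 (b = 131788*(1/90139) + 284705*(1/331045) = 131788/90139 + 56941/66209 = 13858156491/5968013051 ≈ 2.3221)
-684073/b = -684073/13858156491/5968013051 = -684073*5968013051/13858156491 = -4082556591836723/13858156491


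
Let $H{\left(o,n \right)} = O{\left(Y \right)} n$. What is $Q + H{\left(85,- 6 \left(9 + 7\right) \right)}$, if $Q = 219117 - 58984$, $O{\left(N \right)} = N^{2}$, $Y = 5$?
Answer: $157733$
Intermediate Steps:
$Q = 160133$
$H{\left(o,n \right)} = 25 n$ ($H{\left(o,n \right)} = 5^{2} n = 25 n$)
$Q + H{\left(85,- 6 \left(9 + 7\right) \right)} = 160133 + 25 \left(- 6 \left(9 + 7\right)\right) = 160133 + 25 \left(\left(-6\right) 16\right) = 160133 + 25 \left(-96\right) = 160133 - 2400 = 157733$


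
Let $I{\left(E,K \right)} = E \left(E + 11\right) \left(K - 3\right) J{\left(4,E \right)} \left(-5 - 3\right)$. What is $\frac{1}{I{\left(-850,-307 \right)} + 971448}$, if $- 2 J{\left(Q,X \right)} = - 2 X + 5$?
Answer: $- \frac{1}{1507740758552} \approx -6.6324 \cdot 10^{-13}$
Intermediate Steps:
$J{\left(Q,X \right)} = - \frac{5}{2} + X$ ($J{\left(Q,X \right)} = - \frac{- 2 X + 5}{2} = - \frac{5 - 2 X}{2} = - \frac{5}{2} + X$)
$I{\left(E,K \right)} = E \left(-3 + K\right) \left(11 + E\right) \left(20 - 8 E\right)$ ($I{\left(E,K \right)} = E \left(E + 11\right) \left(K - 3\right) \left(- \frac{5}{2} + E\right) \left(-5 - 3\right) = E \left(11 + E\right) \left(-3 + K\right) \left(- \frac{5}{2} + E\right) \left(-8\right) = E \left(-3 + K\right) \left(11 + E\right) \left(20 - 8 E\right)$)
$\frac{1}{I{\left(-850,-307 \right)} + 971448} = \frac{1}{\left(-4\right) \left(-850\right) \left(-5 + 2 \left(-850\right)\right) \left(-33 - -2550 + 11 \left(-307\right) - -260950\right) + 971448} = \frac{1}{\left(-4\right) \left(-850\right) \left(-5 - 1700\right) \left(-33 + 2550 - 3377 + 260950\right) + 971448} = \frac{1}{\left(-4\right) \left(-850\right) \left(-1705\right) 260090 + 971448} = \frac{1}{-1507741730000 + 971448} = \frac{1}{-1507740758552} = - \frac{1}{1507740758552}$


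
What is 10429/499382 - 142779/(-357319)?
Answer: 75027742429/178438676858 ≈ 0.42047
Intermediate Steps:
10429/499382 - 142779/(-357319) = 10429*(1/499382) - 142779*(-1/357319) = 10429/499382 + 142779/357319 = 75027742429/178438676858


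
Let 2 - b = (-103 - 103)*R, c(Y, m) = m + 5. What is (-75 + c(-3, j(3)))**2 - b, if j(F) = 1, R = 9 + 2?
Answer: 2493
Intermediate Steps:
R = 11
c(Y, m) = 5 + m
b = 2268 (b = 2 - (-103 - 103)*11 = 2 - (-206)*11 = 2 - 1*(-2266) = 2 + 2266 = 2268)
(-75 + c(-3, j(3)))**2 - b = (-75 + (5 + 1))**2 - 1*2268 = (-75 + 6)**2 - 2268 = (-69)**2 - 2268 = 4761 - 2268 = 2493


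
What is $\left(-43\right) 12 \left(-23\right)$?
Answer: $11868$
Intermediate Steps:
$\left(-43\right) 12 \left(-23\right) = \left(-516\right) \left(-23\right) = 11868$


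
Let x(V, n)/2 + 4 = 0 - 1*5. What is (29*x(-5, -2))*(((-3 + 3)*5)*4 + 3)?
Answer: -1566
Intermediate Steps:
x(V, n) = -18 (x(V, n) = -8 + 2*(0 - 1*5) = -8 + 2*(0 - 5) = -8 + 2*(-5) = -8 - 10 = -18)
(29*x(-5, -2))*(((-3 + 3)*5)*4 + 3) = (29*(-18))*(((-3 + 3)*5)*4 + 3) = -522*((0*5)*4 + 3) = -522*(0*4 + 3) = -522*(0 + 3) = -522*3 = -1566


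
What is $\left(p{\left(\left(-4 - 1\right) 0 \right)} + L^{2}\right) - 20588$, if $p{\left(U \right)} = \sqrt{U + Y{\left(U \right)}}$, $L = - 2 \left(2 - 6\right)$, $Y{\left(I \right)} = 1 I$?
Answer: $-20524$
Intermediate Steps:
$Y{\left(I \right)} = I$
$L = 8$ ($L = \left(-2\right) \left(-4\right) = 8$)
$p{\left(U \right)} = \sqrt{2} \sqrt{U}$ ($p{\left(U \right)} = \sqrt{U + U} = \sqrt{2 U} = \sqrt{2} \sqrt{U}$)
$\left(p{\left(\left(-4 - 1\right) 0 \right)} + L^{2}\right) - 20588 = \left(\sqrt{2} \sqrt{\left(-4 - 1\right) 0} + 8^{2}\right) - 20588 = \left(\sqrt{2} \sqrt{\left(-5\right) 0} + 64\right) - 20588 = \left(\sqrt{2} \sqrt{0} + 64\right) - 20588 = \left(\sqrt{2} \cdot 0 + 64\right) - 20588 = \left(0 + 64\right) - 20588 = 64 - 20588 = -20524$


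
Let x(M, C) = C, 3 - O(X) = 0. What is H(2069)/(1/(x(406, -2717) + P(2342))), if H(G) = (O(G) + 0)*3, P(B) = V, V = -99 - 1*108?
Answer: -26316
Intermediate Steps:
V = -207 (V = -99 - 108 = -207)
O(X) = 3 (O(X) = 3 - 1*0 = 3 + 0 = 3)
P(B) = -207
H(G) = 9 (H(G) = (3 + 0)*3 = 3*3 = 9)
H(2069)/(1/(x(406, -2717) + P(2342))) = 9/(1/(-2717 - 207)) = 9/(1/(-2924)) = 9/(-1/2924) = 9*(-2924) = -26316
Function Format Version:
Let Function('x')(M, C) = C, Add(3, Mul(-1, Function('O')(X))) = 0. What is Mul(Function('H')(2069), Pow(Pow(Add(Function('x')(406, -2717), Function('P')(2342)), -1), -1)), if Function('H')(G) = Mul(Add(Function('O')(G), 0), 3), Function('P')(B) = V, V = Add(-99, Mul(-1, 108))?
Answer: -26316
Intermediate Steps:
V = -207 (V = Add(-99, -108) = -207)
Function('O')(X) = 3 (Function('O')(X) = Add(3, Mul(-1, 0)) = Add(3, 0) = 3)
Function('P')(B) = -207
Function('H')(G) = 9 (Function('H')(G) = Mul(Add(3, 0), 3) = Mul(3, 3) = 9)
Mul(Function('H')(2069), Pow(Pow(Add(Function('x')(406, -2717), Function('P')(2342)), -1), -1)) = Mul(9, Pow(Pow(Add(-2717, -207), -1), -1)) = Mul(9, Pow(Pow(-2924, -1), -1)) = Mul(9, Pow(Rational(-1, 2924), -1)) = Mul(9, -2924) = -26316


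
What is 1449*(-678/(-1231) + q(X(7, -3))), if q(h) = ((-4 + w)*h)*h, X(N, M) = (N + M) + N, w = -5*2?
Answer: -3020637564/1231 ≈ -2.4538e+6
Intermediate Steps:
w = -10
X(N, M) = M + 2*N (X(N, M) = (M + N) + N = M + 2*N)
q(h) = -14*h² (q(h) = ((-4 - 10)*h)*h = (-14*h)*h = -14*h²)
1449*(-678/(-1231) + q(X(7, -3))) = 1449*(-678/(-1231) - 14*(-3 + 2*7)²) = 1449*(-678*(-1/1231) - 14*(-3 + 14)²) = 1449*(678/1231 - 14*11²) = 1449*(678/1231 - 14*121) = 1449*(678/1231 - 1694) = 1449*(-2084636/1231) = -3020637564/1231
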